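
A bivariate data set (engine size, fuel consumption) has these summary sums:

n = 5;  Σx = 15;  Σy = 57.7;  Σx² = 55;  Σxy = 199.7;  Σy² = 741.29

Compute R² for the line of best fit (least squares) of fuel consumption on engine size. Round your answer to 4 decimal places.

Sxx = Σx² − (Σx)²/n = 55 − 45 = 10
Sxy = Σxy − (Σx)(Σy)/n = 199.7 − 173.1 = 26.6
Syy = Σy² − (Σy)²/n = 741.29 − 665.858 = 75.432
R² = Sxy²/(Sxx·Syy) = (26.6)²/(10·75.432) = 0.938010

0.9380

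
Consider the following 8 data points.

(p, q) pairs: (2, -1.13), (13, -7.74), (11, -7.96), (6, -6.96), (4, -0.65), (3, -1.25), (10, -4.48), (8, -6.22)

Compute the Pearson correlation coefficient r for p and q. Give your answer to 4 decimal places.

n = 8, Σx = 57, Σy = -36.39, Σxy = -333.11, Σx² = 519, Σy² = 233.7315
Sxx = Σx² − (Σx)²/n = 519 − 406.125 = 112.875
Sxy = Σxy − (Σx)(Σy)/n = -333.11 − (-259.27875) = -73.83125
Syy = Σy² − (Σy)²/n = 233.7315 − 165.529012 = 68.202488
r = Sxy/√(Sxx·Syy) = -73.83125/√(7698.355777) = -73.83125/87.740275 = -0.841475

-0.8415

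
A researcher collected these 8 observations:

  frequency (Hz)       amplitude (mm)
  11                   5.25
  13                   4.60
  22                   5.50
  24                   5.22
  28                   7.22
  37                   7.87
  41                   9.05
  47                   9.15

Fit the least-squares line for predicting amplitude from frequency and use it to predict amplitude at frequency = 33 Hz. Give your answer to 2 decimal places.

n = 8, Σx = 223, Σy = 53.86, Σxy = 1658.28, Σx² = 7393
Sxx = Σx² − (Σx)²/n = 7393 − 6216.125 = 1176.875
Sxy = Σxy − (Σx)(Σy)/n = 1658.28 − 1501.3475 = 156.9325
b = Sxy/Sxx = 156.9325/1176.875 = 0.133347
a = ȳ − b·x̄ = 6.7325 − 0.133347·27.875 = 3.015458
ŷ(33) = a + b·33 = 3.015458 + 0.133347·33 = 7.415902

7.42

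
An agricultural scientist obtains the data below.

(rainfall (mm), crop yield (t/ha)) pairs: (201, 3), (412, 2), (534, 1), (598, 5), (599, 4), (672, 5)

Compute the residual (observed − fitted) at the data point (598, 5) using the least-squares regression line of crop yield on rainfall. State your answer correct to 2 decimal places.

1.24

n = 6, Σx = 3016, Σy = 20, Σxy = 10707, Σx² = 1663290
Sxx = Σx² − (Σx)²/n = 1663290 − 1516042.666667 = 147247.333333
Sxy = Σxy − (Σx)(Σy)/n = 10707 − 10053.333333 = 653.666667
b = Sxy/Sxx = 653.666667/147247.333333 = 0.004439
a = ȳ − b·x̄ = 3.333333 − 0.004439·502.666667 = 1.101874
ŷ(598) = 1.101874 + 0.004439·598 = 3.756541
residual = y − ŷ = 5 − 3.756541 = 1.243459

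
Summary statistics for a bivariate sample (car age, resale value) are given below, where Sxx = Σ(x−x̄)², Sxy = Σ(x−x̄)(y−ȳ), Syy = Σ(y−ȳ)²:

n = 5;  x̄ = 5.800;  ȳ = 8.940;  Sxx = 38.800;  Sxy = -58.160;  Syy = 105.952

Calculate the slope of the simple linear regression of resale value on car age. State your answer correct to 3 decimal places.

-1.499

b = Sxy/Sxx = -58.16/38.8 = -1.498969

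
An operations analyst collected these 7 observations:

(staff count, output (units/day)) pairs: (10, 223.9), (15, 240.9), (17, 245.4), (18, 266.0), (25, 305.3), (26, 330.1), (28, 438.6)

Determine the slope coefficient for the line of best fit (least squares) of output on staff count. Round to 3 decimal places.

n = 7, Σx = 139, Σy = 2050.2, Σxy = 43308.2, Σx² = 3023
Sxx = Σx² − (Σx)²/n = 3023 − 2760.142857 = 262.857143
Sxy = Σxy − (Σx)(Σy)/n = 43308.2 − 40711.114286 = 2597.085714
b = Sxy/Sxx = 2597.085714/262.857143 = 9.880217

9.880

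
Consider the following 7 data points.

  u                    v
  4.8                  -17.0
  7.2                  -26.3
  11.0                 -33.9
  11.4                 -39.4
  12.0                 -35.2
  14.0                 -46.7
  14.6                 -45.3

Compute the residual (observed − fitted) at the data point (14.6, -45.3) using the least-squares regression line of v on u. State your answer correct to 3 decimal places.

0.782

n = 7, Σx = 75, Σy = -243.8, Σxy = -2830.6, Σx² = 879
Sxx = Σx² − (Σx)²/n = 879 − 803.571429 = 75.428571
Sxy = Σxy − (Σx)(Σy)/n = -2830.6 − (-2612.142857) = -218.457143
b = Sxy/Sxx = -218.457143/75.428571 = -2.896212
a = ȳ − b·x̄ = -34.828571 − (-2.896212)·10.714286 = -3.797727
ŷ(14.6) = -3.797727 + (-2.896212)·14.6 = -46.082424
residual = y − ŷ = -45.3 − (-46.082424) = 0.782424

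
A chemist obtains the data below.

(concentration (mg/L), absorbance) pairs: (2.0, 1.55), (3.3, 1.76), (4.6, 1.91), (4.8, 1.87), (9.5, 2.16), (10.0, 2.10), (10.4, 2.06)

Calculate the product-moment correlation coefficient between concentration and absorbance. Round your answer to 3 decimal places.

n = 7, Σx = 44.6, Σy = 13.41, Σxy = 89.614, Σx² = 357.5, Σy² = 25.9643
Sxx = Σx² − (Σx)²/n = 357.5 − 284.165714 = 73.334286
Sxy = Σxy − (Σx)(Σy)/n = 89.614 − 85.440857 = 4.173143
Syy = Σy² − (Σy)²/n = 25.9643 − 25.689729 = 0.274571
r = Sxy/√(Sxx·Syy) = 4.173143/√(20.135500) = 4.173143/4.487260 = 0.929998

0.930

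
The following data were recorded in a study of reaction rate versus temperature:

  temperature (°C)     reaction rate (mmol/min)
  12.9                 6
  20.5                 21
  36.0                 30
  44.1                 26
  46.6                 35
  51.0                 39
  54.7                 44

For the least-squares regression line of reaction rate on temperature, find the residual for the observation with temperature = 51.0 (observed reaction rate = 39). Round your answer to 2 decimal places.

n = 7, Σx = 265.8, Σy = 201, Σxy = 8761.3, Σx² = 11592.12
Sxx = Σx² − (Σx)²/n = 11592.12 − 10092.805714 = 1499.314286
Sxy = Σxy − (Σx)(Σy)/n = 8761.3 − 7632.257143 = 1129.042857
b = Sxy/Sxx = 1129.042857/1499.314286 = 0.753039
a = ȳ − b·x̄ = 28.714286 − 0.753039·37.971429 = 0.120301
ŷ(51.0) = 0.120301 + 0.753039·51 = 38.525314
residual = y − ŷ = 39 − 38.525314 = 0.474686

0.47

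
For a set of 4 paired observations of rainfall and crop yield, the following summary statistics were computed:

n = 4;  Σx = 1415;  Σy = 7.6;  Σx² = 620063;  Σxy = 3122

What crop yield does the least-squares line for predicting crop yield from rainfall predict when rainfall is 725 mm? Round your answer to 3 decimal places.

Sxx = Σx² − (Σx)²/n = 620063 − 500556.25 = 119506.75
Sxy = Σxy − (Σx)(Σy)/n = 3122 − 2688.5 = 433.5
b = Sxy/Sxx = 433.5/119506.75 = 0.003627
a = ȳ − b·x̄ = 1.9 − 0.003627·353.75 = 0.616804
ŷ(725) = a + b·725 = 0.616804 + 0.003627·725 = 3.246676

3.247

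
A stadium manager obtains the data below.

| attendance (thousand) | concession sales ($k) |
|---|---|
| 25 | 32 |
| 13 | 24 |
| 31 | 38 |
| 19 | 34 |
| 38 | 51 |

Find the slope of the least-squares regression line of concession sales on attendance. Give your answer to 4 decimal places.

0.9439

n = 5, Σx = 126, Σy = 179, Σxy = 4874, Σx² = 3560
Sxx = Σx² − (Σx)²/n = 3560 − 3175.2 = 384.8
Sxy = Σxy − (Σx)(Σy)/n = 4874 − 4510.8 = 363.2
b = Sxy/Sxx = 363.2/384.8 = 0.943867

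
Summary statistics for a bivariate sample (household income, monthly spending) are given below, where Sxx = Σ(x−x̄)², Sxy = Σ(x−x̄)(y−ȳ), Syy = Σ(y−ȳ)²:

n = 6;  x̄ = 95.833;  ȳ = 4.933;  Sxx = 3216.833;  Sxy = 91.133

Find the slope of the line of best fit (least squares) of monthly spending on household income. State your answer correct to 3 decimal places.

0.028

b = Sxy/Sxx = 91.133/3216.833 = 0.028330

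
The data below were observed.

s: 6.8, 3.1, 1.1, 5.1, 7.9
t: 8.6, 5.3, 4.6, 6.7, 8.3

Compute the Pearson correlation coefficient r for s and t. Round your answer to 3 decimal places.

0.970

n = 5, Σx = 24, Σy = 33.5, Σxy = 179.71, Σx² = 145.48, Σy² = 236.99
Sxx = Σx² − (Σx)²/n = 145.48 − 115.2 = 30.28
Sxy = Σxy − (Σx)(Σy)/n = 179.71 − 160.8 = 18.91
Syy = Σy² − (Σy)²/n = 236.99 − 224.45 = 12.54
r = Sxy/√(Sxx·Syy) = 18.91/√(379.7112) = 18.91/19.486180 = 0.970431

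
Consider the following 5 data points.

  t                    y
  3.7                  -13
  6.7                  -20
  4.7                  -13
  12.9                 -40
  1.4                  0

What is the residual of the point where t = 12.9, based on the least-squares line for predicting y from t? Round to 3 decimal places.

n = 5, Σx = 29.4, Σy = -86, Σxy = -759.2, Σx² = 249.04
Sxx = Σx² − (Σx)²/n = 249.04 − 172.872 = 76.168
Sxy = Σxy − (Σx)(Σy)/n = -759.2 − (-505.68) = -253.52
b = Sxy/Sxx = -253.52/76.168 = -3.328432
a = ȳ − b·x̄ = -17.2 − (-3.328432)·5.88 = 2.371179
ŷ(12.9) = 2.371179 + (-3.328432)·12.9 = -40.565592
residual = y − ŷ = -40 − (-40.565592) = 0.565592

0.566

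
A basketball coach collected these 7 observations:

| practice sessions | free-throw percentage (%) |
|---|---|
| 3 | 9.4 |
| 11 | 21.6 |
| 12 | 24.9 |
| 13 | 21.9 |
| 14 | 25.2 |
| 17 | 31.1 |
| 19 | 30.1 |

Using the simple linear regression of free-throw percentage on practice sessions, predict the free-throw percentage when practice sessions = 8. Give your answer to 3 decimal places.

n = 7, Σx = 89, Σy = 164.2, Σxy = 2302.7, Σx² = 1289
Sxx = Σx² − (Σx)²/n = 1289 − 1131.571429 = 157.428571
Sxy = Σxy − (Σx)(Σy)/n = 2302.7 − 2087.685714 = 215.014286
b = Sxy/Sxx = 215.014286/157.428571 = 1.365789
a = ȳ − b·x̄ = 23.457143 − 1.365789·12.714286 = 6.092105
ŷ(8) = a + b·8 = 6.092105 + 1.365789·8 = 17.018421

17.018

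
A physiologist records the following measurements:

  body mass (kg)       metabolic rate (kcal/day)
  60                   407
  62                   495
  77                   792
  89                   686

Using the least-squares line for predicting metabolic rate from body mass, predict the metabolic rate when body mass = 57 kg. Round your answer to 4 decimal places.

n = 4, Σx = 288, Σy = 2380, Σxy = 177148, Σx² = 21294
Sxx = Σx² − (Σx)²/n = 21294 − 20736 = 558
Sxy = Σxy − (Σx)(Σy)/n = 177148 − 171360 = 5788
b = Sxy/Sxx = 5788/558 = 10.372760
a = ȳ − b·x̄ = 595 − 10.372760·72 = -151.838710
ŷ(57) = a + b·57 = -151.838710 + 10.372760·57 = 439.408602

439.4086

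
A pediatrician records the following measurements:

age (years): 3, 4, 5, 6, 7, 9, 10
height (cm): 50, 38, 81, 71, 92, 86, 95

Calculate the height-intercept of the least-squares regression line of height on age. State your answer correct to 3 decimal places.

n = 7, Σx = 44, Σy = 513, Σxy = 3501, Σx² = 316
Sxx = Σx² − (Σx)²/n = 316 − 276.571429 = 39.428571
Sxy = Σxy − (Σx)(Σy)/n = 3501 − 3224.571429 = 276.428571
b = Sxy/Sxx = 276.428571/39.428571 = 7.010870
a = ȳ − b·x̄ = 73.285714 − 7.010870·6.285714 = 29.217391

29.217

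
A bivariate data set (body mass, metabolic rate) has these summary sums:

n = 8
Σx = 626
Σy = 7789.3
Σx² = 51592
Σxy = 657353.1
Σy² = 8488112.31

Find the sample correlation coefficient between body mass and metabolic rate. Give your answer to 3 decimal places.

0.985

Sxx = Σx² − (Σx)²/n = 51592 − 48984.5 = 2607.5
Sxy = Σxy − (Σx)(Σy)/n = 657353.1 − 609512.725 = 47840.375
Syy = Σy² − (Σy)²/n = 8488112.31 − 7584149.31125 = 903962.99875
r = Sxy/√(Sxx·Syy) = 47840.375/√(2357083519.240625) = 47840.375/48549.804523 = 0.985388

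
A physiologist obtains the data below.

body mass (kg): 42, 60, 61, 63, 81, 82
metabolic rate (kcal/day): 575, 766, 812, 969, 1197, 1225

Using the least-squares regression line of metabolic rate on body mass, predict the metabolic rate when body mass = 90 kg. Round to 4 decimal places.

1343.7319

n = 6, Σx = 389, Σy = 5544, Σxy = 378096, Σx² = 26339
Sxx = Σx² − (Σx)²/n = 26339 − 25220.166667 = 1118.833333
Sxy = Σxy − (Σx)(Σy)/n = 378096 − 359436 = 18660
b = Sxy/Sxx = 18660/1118.833333 = 16.678087
a = ȳ − b·x̄ = 924 − 16.678087·64.833333 = -157.295993
ŷ(90) = a + b·90 = -157.295993 + 16.678087·90 = 1343.731864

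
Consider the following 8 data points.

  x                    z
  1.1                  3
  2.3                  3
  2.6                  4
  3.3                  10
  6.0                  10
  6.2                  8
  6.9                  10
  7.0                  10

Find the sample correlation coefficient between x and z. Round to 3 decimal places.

0.833

n = 8, Σx = 35.4, Σy = 58, Σxy = 302.2, Σx² = 195.2, Σy² = 498
Sxx = Σx² − (Σx)²/n = 195.2 − 156.645 = 38.555
Sxy = Σxy − (Σx)(Σy)/n = 302.2 − 256.65 = 45.55
Syy = Σy² − (Σy)²/n = 498 − 420.5 = 77.5
r = Sxy/√(Sxx·Syy) = 45.55/√(2988.0125) = 45.55/54.662716 = 0.833292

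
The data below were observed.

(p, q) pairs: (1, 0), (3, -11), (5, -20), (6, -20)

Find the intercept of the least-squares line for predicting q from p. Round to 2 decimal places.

n = 4, Σx = 15, Σy = -51, Σxy = -253, Σx² = 71
Sxx = Σx² − (Σx)²/n = 71 − 56.25 = 14.75
Sxy = Σxy − (Σx)(Σy)/n = -253 − (-191.25) = -61.75
b = Sxy/Sxx = -61.75/14.75 = -4.186441
a = ȳ − b·x̄ = -12.75 − (-4.186441)·3.75 = 2.949153

2.95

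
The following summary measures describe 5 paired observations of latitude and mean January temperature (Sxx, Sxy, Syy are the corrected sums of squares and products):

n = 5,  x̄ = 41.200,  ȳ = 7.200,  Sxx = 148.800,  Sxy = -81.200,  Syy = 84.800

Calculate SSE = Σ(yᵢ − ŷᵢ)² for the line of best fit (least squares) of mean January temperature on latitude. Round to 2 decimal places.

b = Sxy/Sxx = -81.2/148.8 = -0.545699
SSE = Syy − b·Sxy = 84.8 − (-0.545699)·(-81.2) = 40.489247

40.49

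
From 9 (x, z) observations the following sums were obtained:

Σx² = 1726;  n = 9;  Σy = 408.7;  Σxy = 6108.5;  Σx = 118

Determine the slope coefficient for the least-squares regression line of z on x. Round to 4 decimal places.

4.1925

Sxx = Σx² − (Σx)²/n = 1726 − 1547.111111 = 178.888889
Sxy = Σxy − (Σx)(Σy)/n = 6108.5 − 5358.511111 = 749.988889
b = Sxy/Sxx = 749.988889/178.888889 = 4.192484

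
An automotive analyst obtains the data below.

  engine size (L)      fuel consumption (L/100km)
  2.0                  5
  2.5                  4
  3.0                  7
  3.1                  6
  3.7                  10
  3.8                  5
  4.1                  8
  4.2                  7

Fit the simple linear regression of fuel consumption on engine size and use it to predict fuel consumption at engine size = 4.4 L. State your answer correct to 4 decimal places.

8.0787

n = 8, Σx = 26.4, Σy = 52, Σxy = 177.8, Σx² = 91.44
Sxx = Σx² − (Σx)²/n = 91.44 − 87.12 = 4.32
Sxy = Σxy − (Σx)(Σy)/n = 177.8 − 171.6 = 6.2
b = Sxy/Sxx = 6.2/4.32 = 1.435185
a = ȳ − b·x̄ = 6.5 − 1.435185·3.3 = 1.763889
ŷ(4.4) = a + b·4.4 = 1.763889 + 1.435185·4.4 = 8.078704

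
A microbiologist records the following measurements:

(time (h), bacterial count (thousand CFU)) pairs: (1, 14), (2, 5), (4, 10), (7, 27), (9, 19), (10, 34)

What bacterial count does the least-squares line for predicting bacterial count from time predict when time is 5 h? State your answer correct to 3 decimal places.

16.983

n = 6, Σx = 33, Σy = 109, Σxy = 764, Σx² = 251
Sxx = Σx² − (Σx)²/n = 251 − 181.5 = 69.5
Sxy = Σxy − (Σx)(Σy)/n = 764 − 599.5 = 164.5
b = Sxy/Sxx = 164.5/69.5 = 2.366906
a = ȳ − b·x̄ = 18.166667 − 2.366906·5.5 = 5.148681
ŷ(5) = a + b·5 = 5.148681 + 2.366906·5 = 16.983213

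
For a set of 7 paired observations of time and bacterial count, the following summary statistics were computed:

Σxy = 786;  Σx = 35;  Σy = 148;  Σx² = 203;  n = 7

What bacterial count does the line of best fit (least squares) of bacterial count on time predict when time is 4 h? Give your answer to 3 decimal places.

19.500

Sxx = Σx² − (Σx)²/n = 203 − 175 = 28
Sxy = Σxy − (Σx)(Σy)/n = 786 − 740 = 46
b = Sxy/Sxx = 46/28 = 1.642857
a = ȳ − b·x̄ = 21.142857 − 1.642857·5 = 12.928571
ŷ(4) = a + b·4 = 12.928571 + 1.642857·4 = 19.5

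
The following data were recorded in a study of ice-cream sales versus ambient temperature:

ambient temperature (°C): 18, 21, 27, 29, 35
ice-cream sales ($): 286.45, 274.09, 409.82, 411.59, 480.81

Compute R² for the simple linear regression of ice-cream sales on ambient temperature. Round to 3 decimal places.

0.934

n = 5, Σx = 130, Σy = 1862.76, Σxy = 50741.59, Σx² = 3560, Σy² = 725715.9472
Sxx = Σx² − (Σx)²/n = 3560 − 3380 = 180
Sxy = Σxy − (Σx)(Σy)/n = 50741.59 − 48431.76 = 2309.83
Syy = Σy² − (Σy)²/n = 725715.9472 − 693974.96352 = 31740.98368
R² = Sxy²/(Sxx·Syy) = (2309.83)²/(180·31740.98368) = 0.933829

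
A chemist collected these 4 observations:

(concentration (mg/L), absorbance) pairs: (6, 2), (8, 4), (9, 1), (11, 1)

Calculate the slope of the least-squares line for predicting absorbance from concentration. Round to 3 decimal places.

-0.308

n = 4, Σx = 34, Σy = 8, Σxy = 64, Σx² = 302
Sxx = Σx² − (Σx)²/n = 302 − 289 = 13
Sxy = Σxy − (Σx)(Σy)/n = 64 − 68 = -4
b = Sxy/Sxx = -4/13 = -0.307692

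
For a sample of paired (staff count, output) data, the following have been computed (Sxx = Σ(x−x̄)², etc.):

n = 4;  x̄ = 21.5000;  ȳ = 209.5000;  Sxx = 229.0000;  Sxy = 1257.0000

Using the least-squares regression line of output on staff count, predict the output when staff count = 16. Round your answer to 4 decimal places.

179.3100

b = Sxy/Sxx = 1257/229 = 5.489083
a = ȳ − b·x̄ = 209.5 − 5.489083·21.5 = 91.484716
ŷ(16) = a + b·16 = 91.484716 + 5.489083·16 = 179.310044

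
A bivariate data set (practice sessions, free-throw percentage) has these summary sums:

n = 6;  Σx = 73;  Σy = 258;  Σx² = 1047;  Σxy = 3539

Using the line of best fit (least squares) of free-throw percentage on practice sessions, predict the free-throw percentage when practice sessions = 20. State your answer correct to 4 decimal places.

Sxx = Σx² − (Σx)²/n = 1047 − 888.166667 = 158.833333
Sxy = Σxy − (Σx)(Σy)/n = 3539 − 3139 = 400
b = Sxy/Sxx = 400/158.833333 = 2.518363
a = ȳ − b·x̄ = 43 − 2.518363·12.166667 = 12.359916
ŷ(20) = a + b·20 = 12.359916 + 2.518363·20 = 62.727177

62.7272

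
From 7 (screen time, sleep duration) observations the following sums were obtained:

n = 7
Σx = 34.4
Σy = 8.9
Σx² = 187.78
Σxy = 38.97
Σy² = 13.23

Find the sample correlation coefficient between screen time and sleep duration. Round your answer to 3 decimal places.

-0.796

Sxx = Σx² − (Σx)²/n = 187.78 − 169.051429 = 18.728571
Sxy = Σxy − (Σx)(Σy)/n = 38.97 − 43.737143 = -4.767143
Syy = Σy² − (Σy)²/n = 13.23 − 11.315714 = 1.914286
r = Sxy/√(Sxx·Syy) = -4.767143/√(35.851837) = -4.767143/5.987640 = -0.796164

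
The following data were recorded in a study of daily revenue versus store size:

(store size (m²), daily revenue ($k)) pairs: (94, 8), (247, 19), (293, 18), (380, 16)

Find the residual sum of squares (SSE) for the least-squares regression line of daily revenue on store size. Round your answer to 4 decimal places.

33.3152

n = 4, Σx = 1014, Σy = 61, Σxy = 16799, Σx² = 300094, Σy² = 1005
Sxx = Σx² − (Σx)²/n = 300094 − 257049 = 43045
Sxy = Σxy − (Σx)(Σy)/n = 16799 − 15463.5 = 1335.5
Syy = Σy² − (Σy)²/n = 1005 − 930.25 = 74.75
b = Sxy/Sxx = 1335.5/43045 = 0.031026
SSE = Syy − b·Sxy = 74.75 − 0.031026·1335.5 = 33.315217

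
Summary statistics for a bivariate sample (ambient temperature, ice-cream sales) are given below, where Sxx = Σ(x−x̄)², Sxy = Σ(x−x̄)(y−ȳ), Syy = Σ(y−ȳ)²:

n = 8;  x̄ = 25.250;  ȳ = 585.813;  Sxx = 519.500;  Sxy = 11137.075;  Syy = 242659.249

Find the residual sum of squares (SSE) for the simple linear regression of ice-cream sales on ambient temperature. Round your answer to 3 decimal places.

3901.906

b = Sxy/Sxx = 11137.075/519.5 = 21.438065
SSE = Syy − b·Sxy = 242659.249 − 21.438065·11137.075 = 3901.906256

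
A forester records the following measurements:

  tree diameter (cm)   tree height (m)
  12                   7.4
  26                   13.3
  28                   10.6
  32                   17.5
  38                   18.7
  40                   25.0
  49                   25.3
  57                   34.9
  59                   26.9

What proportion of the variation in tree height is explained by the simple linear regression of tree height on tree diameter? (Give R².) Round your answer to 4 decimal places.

0.8757

n = 9, Σx = 341, Σy = 179.6, Σxy = 7818.1, Σx² = 14803, Σy² = 4206.66
Sxx = Σx² − (Σx)²/n = 14803 − 12920.111111 = 1882.888889
Sxy = Σxy − (Σx)(Σy)/n = 7818.1 − 6804.844444 = 1013.255556
Syy = Σy² − (Σy)²/n = 4206.66 − 3584.017778 = 622.642222
R² = Sxy²/(Sxx·Syy) = (1013.255556)²/(1882.888889·622.642222) = 0.875739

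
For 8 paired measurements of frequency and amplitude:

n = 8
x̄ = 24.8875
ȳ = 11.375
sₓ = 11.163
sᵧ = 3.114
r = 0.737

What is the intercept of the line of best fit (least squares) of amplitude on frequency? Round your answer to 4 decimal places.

6.2583

b = r · sᵧ/sₓ = 0.737 · 3.114/11.163 = 0.205592
a = ȳ − b·x̄ = 11.375 − 0.205592·24.8875 = 6.258341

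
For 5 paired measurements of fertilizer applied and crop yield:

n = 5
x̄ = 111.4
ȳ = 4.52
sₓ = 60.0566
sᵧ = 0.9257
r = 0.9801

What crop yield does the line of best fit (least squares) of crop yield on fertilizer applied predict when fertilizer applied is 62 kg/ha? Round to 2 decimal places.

3.77

b = r · sᵧ/sₓ = 0.9801 · 0.9257/60.0566 = 0.015107
a = ȳ − b·x̄ = 4.52 − 0.015107·111.4 = 2.837074
ŷ(62) = a + b·62 = 2.837074 + 0.015107·62 = 3.773711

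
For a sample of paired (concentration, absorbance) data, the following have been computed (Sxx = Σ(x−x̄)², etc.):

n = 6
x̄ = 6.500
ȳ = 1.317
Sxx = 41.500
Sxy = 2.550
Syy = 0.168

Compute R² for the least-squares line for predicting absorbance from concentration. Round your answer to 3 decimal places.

0.933

R² = Sxy²/(Sxx·Syy) = (2.55)²/(41.5·0.168) = 0.932659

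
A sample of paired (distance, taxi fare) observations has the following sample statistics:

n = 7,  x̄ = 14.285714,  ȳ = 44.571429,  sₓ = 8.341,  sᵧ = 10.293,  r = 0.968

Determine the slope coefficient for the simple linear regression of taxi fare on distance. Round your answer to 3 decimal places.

b = r · sᵧ/sₓ = 0.968 · 10.293/8.341 = 1.194536

1.195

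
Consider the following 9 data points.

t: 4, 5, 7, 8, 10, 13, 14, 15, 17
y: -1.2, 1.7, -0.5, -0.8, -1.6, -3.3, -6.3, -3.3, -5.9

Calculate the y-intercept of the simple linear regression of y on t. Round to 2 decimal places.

2.69

n = 9, Σx = 93, Σy = -21.2, Σxy = -303.1, Σx² = 1133
Sxx = Σx² − (Σx)²/n = 1133 − 961 = 172
Sxy = Σxy − (Σx)(Σy)/n = -303.1 − (-219.066667) = -84.033333
b = Sxy/Sxx = -84.033333/172 = -0.488566
a = ȳ − b·x̄ = -2.355556 − (-0.488566)·10.333333 = 2.692959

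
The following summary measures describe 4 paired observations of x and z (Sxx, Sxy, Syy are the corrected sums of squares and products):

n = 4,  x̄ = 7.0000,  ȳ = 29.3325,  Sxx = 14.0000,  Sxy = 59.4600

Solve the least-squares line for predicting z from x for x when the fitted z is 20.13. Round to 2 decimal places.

4.83

b = Sxy/Sxx = 59.46/14 = 4.247143
a = ȳ − b·x̄ = 29.3325 − 4.247143·7 = -0.3975
Set a + b·x = 20.13: x = (20.13 − (-0.3975)) / 4.247143 = 4.833249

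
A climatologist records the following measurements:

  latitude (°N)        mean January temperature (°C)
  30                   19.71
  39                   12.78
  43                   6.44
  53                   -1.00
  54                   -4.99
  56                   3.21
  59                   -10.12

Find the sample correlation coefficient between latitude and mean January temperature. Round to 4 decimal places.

n = 7, Σx = 334, Σy = 26.03, Σxy = 626.86, Σx² = 16612, Σy² = 731.9047
Sxx = Σx² − (Σx)²/n = 16612 − 15936.571429 = 675.428571
Sxy = Σxy − (Σx)(Σy)/n = 626.86 − 1242.002857 = -615.142857
Syy = Σy² − (Σy)²/n = 731.9047 − 96.794414 = 635.110286
r = Sxy/√(Sxx·Syy) = -615.142857/√(428971.632980) = -615.142857/654.959261 = -0.939208

-0.9392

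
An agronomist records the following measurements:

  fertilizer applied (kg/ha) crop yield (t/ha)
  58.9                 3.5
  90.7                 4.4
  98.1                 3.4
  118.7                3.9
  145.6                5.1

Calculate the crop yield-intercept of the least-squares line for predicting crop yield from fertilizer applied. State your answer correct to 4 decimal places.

2.4543

n = 5, Σx = 512, Σy = 20.3, Σxy = 2144.26, Σx² = 56608.36
Sxx = Σx² − (Σx)²/n = 56608.36 − 52428.8 = 4179.56
Sxy = Σxy − (Σx)(Σy)/n = 2144.26 − 2078.72 = 65.54
b = Sxy/Sxx = 65.54/4179.56 = 0.015681
a = ȳ − b·x̄ = 4.06 − 0.015681·102.4 = 2.454258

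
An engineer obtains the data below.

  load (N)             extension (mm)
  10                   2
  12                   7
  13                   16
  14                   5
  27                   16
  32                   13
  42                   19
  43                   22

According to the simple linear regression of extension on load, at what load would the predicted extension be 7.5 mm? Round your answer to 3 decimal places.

n = 8, Σx = 193, Σy = 100, Σxy = 2974, Σx² = 5975
Sxx = Σx² − (Σx)²/n = 5975 − 4656.125 = 1318.875
Sxy = Σxy − (Σx)(Σy)/n = 2974 − 2412.5 = 561.5
b = Sxy/Sxx = 561.5/1318.875 = 0.425742
a = ȳ − b·x̄ = 12.5 − 0.425742·24.125 = 2.228983
Set a + b·x = 7.5: x = (7.5 − 2.228983) / 0.425742 = 12.380788

12.381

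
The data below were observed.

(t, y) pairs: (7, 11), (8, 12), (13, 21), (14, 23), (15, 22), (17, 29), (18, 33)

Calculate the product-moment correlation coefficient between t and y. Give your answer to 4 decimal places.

n = 7, Σx = 92, Σy = 151, Σxy = 2185, Σx² = 1316, Σy² = 3649
Sxx = Σx² − (Σx)²/n = 1316 − 1209.142857 = 106.857143
Sxy = Σxy − (Σx)(Σy)/n = 2185 − 1984.571429 = 200.428571
Syy = Σy² − (Σy)²/n = 3649 − 3257.285714 = 391.714286
r = Sxy/√(Sxx·Syy) = 200.428571/√(41857.469388) = 200.428571/204.590981 = 0.979655

0.9797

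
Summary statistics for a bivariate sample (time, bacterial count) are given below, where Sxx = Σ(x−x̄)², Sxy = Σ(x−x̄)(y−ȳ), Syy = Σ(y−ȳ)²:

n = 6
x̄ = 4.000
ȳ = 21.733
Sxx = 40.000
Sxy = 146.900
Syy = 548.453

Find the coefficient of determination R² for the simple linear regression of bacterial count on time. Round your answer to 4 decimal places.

R² = Sxy²/(Sxx·Syy) = (146.9)²/(40·548.453) = 0.983658

0.9837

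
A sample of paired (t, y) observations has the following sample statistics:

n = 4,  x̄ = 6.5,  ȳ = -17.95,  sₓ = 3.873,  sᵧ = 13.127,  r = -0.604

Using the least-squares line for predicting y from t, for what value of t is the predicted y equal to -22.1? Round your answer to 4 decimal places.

8.5272

b = r · sᵧ/sₓ = -0.604 · 13.127/3.873 = -2.047175
a = ȳ − b·x̄ = -17.95 − (-2.047175)·6.5 = -4.643364
Set a + b·x = -22.1: x = (-22.1 − (-4.643364)) / (-2.047175) = 8.527184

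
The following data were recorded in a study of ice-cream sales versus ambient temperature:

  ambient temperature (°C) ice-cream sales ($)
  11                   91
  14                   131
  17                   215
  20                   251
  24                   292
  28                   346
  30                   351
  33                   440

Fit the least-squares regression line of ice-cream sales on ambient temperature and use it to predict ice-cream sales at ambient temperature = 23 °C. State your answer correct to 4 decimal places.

n = 8, Σx = 177, Σy = 2117, Σxy = 53256, Σx² = 4355
Sxx = Σx² − (Σx)²/n = 4355 − 3916.125 = 438.875
Sxy = Σxy − (Σx)(Σy)/n = 53256 − 46838.625 = 6417.375
b = Sxy/Sxx = 6417.375/438.875 = 14.622330
a = ȳ − b·x̄ = 264.625 − 14.622330·22.125 = -58.894047
ŷ(23) = a + b·23 = -58.894047 + 14.622330·23 = 277.419539

277.4195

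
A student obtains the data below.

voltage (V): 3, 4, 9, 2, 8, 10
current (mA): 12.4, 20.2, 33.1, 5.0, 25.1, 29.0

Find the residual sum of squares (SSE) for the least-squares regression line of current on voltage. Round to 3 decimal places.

71.538

n = 6, Σx = 36, Σy = 124.8, Σxy = 916.7, Σx² = 274, Σy² = 3153.42
Sxx = Σx² − (Σx)²/n = 274 − 216 = 58
Sxy = Σxy − (Σx)(Σy)/n = 916.7 − 748.8 = 167.9
Syy = Σy² − (Σy)²/n = 3153.42 − 2595.84 = 557.58
b = Sxy/Sxx = 167.9/58 = 2.894828
SSE = Syy − b·Sxy = 557.58 − 2.894828·167.9 = 71.538448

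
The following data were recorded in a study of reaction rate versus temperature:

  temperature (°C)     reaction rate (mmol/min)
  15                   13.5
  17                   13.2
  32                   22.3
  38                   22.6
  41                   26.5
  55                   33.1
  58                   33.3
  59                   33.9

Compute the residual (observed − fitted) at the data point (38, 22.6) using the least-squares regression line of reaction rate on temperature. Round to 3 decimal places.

-1.538

n = 8, Σx = 315, Σy = 198.4, Σxy = 8837.8, Σx² = 14533
Sxx = Σx² − (Σx)²/n = 14533 − 12403.125 = 2129.875
Sxy = Σxy − (Σx)(Σy)/n = 8837.8 − 7812 = 1025.8
b = Sxy/Sxx = 1025.8/2129.875 = 0.481625
a = ȳ − b·x̄ = 24.8 − 0.481625·39.375 = 5.836035
ŷ(38) = 5.836035 + 0.481625·38 = 24.137766
residual = y − ŷ = 22.6 − 24.137766 = -1.537766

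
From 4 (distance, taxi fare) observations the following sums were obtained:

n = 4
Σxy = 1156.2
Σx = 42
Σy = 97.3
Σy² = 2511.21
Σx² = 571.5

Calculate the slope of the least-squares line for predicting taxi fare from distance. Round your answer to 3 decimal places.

Sxx = Σx² − (Σx)²/n = 571.5 − 441 = 130.5
Sxy = Σxy − (Σx)(Σy)/n = 1156.2 − 1021.65 = 134.55
b = Sxy/Sxx = 134.55/130.5 = 1.031034

1.031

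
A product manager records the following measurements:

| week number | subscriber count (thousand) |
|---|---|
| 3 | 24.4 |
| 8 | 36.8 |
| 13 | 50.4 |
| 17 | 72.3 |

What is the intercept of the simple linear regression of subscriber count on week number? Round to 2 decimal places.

12.02

n = 4, Σx = 41, Σy = 183.9, Σxy = 2251.9, Σx² = 531
Sxx = Σx² − (Σx)²/n = 531 − 420.25 = 110.75
Sxy = Σxy − (Σx)(Σy)/n = 2251.9 − 1884.975 = 366.925
b = Sxy/Sxx = 366.925/110.75 = 3.313093
a = ȳ − b·x̄ = 45.975 − 3.313093·10.25 = 12.015801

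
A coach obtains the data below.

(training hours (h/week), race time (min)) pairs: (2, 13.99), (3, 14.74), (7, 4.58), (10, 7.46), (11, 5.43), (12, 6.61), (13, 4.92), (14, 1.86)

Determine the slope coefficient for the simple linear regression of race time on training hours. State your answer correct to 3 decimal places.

n = 8, Σx = 72, Σy = 59.59, Σxy = 407.91, Σx² = 792
Sxx = Σx² − (Σx)²/n = 792 − 648 = 144
Sxy = Σxy − (Σx)(Σy)/n = 407.91 − 536.31 = -128.4
b = Sxy/Sxx = -128.4/144 = -0.891667

-0.892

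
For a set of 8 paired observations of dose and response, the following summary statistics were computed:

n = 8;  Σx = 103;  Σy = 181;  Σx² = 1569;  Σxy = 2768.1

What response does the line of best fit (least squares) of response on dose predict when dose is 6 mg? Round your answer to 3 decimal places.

10.234

Sxx = Σx² − (Σx)²/n = 1569 − 1326.125 = 242.875
Sxy = Σxy − (Σx)(Σy)/n = 2768.1 − 2330.375 = 437.725
b = Sxy/Sxx = 437.725/242.875 = 1.802265
a = ȳ − b·x̄ = 22.625 − 1.802265·12.875 = -0.579156
ŷ(6) = a + b·6 = -0.579156 + 1.802265·6 = 10.234431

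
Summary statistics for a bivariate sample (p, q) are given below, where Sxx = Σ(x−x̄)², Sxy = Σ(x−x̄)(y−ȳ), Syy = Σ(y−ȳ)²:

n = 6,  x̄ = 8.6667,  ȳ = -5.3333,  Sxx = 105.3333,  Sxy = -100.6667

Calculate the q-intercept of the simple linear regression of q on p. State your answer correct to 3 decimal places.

2.949

b = Sxy/Sxx = -100.6667/105.3333 = -0.955697
a = ȳ − b·x̄ = -5.3333 − (-0.955697)·8.6667 = 2.949438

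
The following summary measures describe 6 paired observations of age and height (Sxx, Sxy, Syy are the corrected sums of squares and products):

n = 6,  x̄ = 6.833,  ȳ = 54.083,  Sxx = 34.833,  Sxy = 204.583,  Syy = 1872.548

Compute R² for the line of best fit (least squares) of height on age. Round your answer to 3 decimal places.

0.642

R² = Sxy²/(Sxx·Syy) = (204.583)²/(34.833·1872.548) = 0.641675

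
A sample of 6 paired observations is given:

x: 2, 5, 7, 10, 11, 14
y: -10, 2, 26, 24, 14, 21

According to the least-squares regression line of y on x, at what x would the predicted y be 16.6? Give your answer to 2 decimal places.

9.71

n = 6, Σx = 49, Σy = 77, Σxy = 860, Σx² = 495
Sxx = Σx² − (Σx)²/n = 495 − 400.166667 = 94.833333
Sxy = Σxy − (Σx)(Σy)/n = 860 − 628.833333 = 231.166667
b = Sxy/Sxx = 231.166667/94.833333 = 2.437610
a = ȳ − b·x̄ = 12.833333 − 2.437610·8.166667 = -7.073814
Set a + b·x = 16.6: x = (16.6 − (-7.073814)) / 2.437610 = 9.711896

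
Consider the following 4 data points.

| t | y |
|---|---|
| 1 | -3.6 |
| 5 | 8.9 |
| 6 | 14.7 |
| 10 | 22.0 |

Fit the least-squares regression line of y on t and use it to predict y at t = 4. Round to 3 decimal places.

n = 4, Σx = 22, Σy = 42, Σxy = 349.1, Σx² = 162
Sxx = Σx² − (Σx)²/n = 162 − 121 = 41
Sxy = Σxy − (Σx)(Σy)/n = 349.1 − 231 = 118.1
b = Sxy/Sxx = 118.1/41 = 2.880488
a = ȳ − b·x̄ = 10.5 − 2.880488·5.5 = -5.342683
ŷ(4) = a + b·4 = -5.342683 + 2.880488·4 = 6.179268

6.179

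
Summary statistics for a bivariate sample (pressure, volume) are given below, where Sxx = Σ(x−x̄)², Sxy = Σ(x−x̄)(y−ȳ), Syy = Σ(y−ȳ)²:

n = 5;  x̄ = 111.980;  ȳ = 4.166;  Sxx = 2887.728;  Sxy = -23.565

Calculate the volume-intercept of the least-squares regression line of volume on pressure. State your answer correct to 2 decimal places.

b = Sxy/Sxx = -23.565/2887.728 = -0.008160
a = ȳ − b·x̄ = 4.166 − (-0.008160)·111.98 = 5.079801

5.08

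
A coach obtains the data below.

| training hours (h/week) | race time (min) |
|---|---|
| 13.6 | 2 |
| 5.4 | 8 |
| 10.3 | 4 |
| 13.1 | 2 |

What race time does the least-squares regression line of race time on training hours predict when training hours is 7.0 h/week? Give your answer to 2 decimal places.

6.70

n = 4, Σx = 42.4, Σy = 16, Σxy = 137.8, Σx² = 491.82
Sxx = Σx² − (Σx)²/n = 491.82 − 449.44 = 42.38
Sxy = Σxy − (Σx)(Σy)/n = 137.8 − 169.6 = -31.8
b = Sxy/Sxx = -31.8/42.38 = -0.750354
a = ȳ − b·x̄ = 4 − (-0.750354)·10.6 = 11.953752
ŷ(7.0) = a + b·7.0 = 11.953752 + (-0.750354)·7 = 6.701274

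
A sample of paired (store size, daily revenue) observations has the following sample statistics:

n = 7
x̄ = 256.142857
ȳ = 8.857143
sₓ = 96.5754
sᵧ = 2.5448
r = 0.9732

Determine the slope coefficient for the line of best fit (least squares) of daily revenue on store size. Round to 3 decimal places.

b = r · sᵧ/sₓ = 0.9732 · 2.5448/96.5754 = 0.025644

0.026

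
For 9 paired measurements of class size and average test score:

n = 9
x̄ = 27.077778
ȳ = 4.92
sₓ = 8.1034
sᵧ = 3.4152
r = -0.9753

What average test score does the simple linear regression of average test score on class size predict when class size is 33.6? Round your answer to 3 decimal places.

b = r · sᵧ/sₓ = -0.9753 · 3.4152/8.1034 = -0.411043
a = ȳ − b·x̄ = 4.92 − (-0.411043)·27.077778 = 16.050127
ŷ(33.6) = a + b·33.6 = 16.050127 + (-0.411043)·33.6 = 2.239087

2.239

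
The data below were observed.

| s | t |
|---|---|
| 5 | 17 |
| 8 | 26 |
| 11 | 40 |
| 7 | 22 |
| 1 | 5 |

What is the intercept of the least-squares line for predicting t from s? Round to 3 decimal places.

0.203

n = 5, Σx = 32, Σy = 110, Σxy = 892, Σx² = 260
Sxx = Σx² − (Σx)²/n = 260 − 204.8 = 55.2
Sxy = Σxy − (Σx)(Σy)/n = 892 − 704 = 188
b = Sxy/Sxx = 188/55.2 = 3.405797
a = ȳ − b·x̄ = 22 − 3.405797·6.4 = 0.202899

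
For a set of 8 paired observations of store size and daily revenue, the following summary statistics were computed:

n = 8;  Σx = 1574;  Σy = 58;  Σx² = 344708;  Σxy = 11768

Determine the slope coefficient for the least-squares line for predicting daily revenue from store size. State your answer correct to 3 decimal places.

0.010

Sxx = Σx² − (Σx)²/n = 344708 − 309684.5 = 35023.5
Sxy = Σxy − (Σx)(Σy)/n = 11768 − 11411.5 = 356.5
b = Sxy/Sxx = 356.5/35023.5 = 0.010179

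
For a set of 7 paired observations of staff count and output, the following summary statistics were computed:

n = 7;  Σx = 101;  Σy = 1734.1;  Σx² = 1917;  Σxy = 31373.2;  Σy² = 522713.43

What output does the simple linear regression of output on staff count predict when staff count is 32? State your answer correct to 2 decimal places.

Sxx = Σx² − (Σx)²/n = 1917 − 1457.285714 = 459.714286
Sxy = Σxy − (Σx)(Σy)/n = 31373.2 − 25020.585714 = 6352.614286
b = Sxy/Sxx = 6352.614286/459.714286 = 13.818614
a = ȳ − b·x̄ = 247.728571 − 13.818614·14.428571 = 48.345712
ŷ(32) = a + b·32 = 48.345712 + 13.818614·32 = 490.541361

490.54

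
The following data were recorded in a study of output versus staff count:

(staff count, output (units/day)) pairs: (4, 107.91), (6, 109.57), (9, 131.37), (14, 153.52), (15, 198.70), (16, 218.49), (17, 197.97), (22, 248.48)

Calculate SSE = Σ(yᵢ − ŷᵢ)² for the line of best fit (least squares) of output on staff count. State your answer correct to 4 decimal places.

1526.5565

n = 8, Σx = 103, Σy = 1366.01, Σxy = 19729.06, Σx² = 1583, Σy² = 252630.6217
Sxx = Σx² − (Σx)²/n = 1583 − 1326.125 = 256.875
Sxy = Σxy − (Σx)(Σy)/n = 19729.06 − 17587.37875 = 2141.68125
Syy = Σy² − (Σy)²/n = 252630.6217 − 233247.915012 = 19382.706687
b = Sxy/Sxx = 2141.68125/256.875 = 8.337445
SSE = Syy − b·Sxy = 19382.706687 − 8.337445·2141.68125 = 1526.556511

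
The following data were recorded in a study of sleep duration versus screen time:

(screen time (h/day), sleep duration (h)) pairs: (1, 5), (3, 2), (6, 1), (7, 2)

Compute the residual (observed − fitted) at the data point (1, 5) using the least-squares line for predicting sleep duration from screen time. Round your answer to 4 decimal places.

0.8571

n = 4, Σx = 17, Σy = 10, Σxy = 31, Σx² = 95
Sxx = Σx² − (Σx)²/n = 95 − 72.25 = 22.75
Sxy = Σxy − (Σx)(Σy)/n = 31 − 42.5 = -11.5
b = Sxy/Sxx = -11.5/22.75 = -0.505495
a = ȳ − b·x̄ = 2.5 − (-0.505495)·4.25 = 4.648352
ŷ(1) = 4.648352 + (-0.505495)·1 = 4.142857
residual = y − ŷ = 5 − 4.142857 = 0.857143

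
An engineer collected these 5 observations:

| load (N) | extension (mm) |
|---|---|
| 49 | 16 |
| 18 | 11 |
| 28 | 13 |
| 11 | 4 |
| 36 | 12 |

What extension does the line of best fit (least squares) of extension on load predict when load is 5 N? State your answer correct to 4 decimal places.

5.1326

n = 5, Σx = 142, Σy = 56, Σxy = 1822, Σx² = 4926
Sxx = Σx² − (Σx)²/n = 4926 − 4032.8 = 893.2
Sxy = Σxy − (Σx)(Σy)/n = 1822 − 1590.4 = 231.6
b = Sxy/Sxx = 231.6/893.2 = 0.259292
a = ȳ − b·x̄ = 11.2 − 0.259292·28.4 = 3.836095
ŷ(5) = a + b·5 = 3.836095 + 0.259292·5 = 5.132557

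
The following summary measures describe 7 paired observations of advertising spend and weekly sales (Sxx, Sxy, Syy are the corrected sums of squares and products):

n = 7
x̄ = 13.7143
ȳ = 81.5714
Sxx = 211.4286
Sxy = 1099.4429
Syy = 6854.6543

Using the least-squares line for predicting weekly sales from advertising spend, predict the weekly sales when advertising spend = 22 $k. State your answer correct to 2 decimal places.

b = Sxy/Sxx = 1099.4429/211.4286 = 5.200067
a = ȳ − b·x̄ = 81.5714 − 5.200067·13.7143 = 10.256120
ŷ(22) = a + b·22 = 10.256120 + 5.200067·22 = 124.657596

124.66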